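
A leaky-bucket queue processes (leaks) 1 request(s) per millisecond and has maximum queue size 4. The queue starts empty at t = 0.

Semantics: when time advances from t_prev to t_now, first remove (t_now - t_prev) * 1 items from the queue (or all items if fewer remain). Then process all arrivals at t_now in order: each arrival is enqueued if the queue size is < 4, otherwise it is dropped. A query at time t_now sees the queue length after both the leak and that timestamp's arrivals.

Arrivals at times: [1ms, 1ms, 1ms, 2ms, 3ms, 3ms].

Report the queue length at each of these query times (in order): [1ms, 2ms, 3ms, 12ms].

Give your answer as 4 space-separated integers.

Queue lengths at query times:
  query t=1ms: backlog = 3
  query t=2ms: backlog = 3
  query t=3ms: backlog = 4
  query t=12ms: backlog = 0

Answer: 3 3 4 0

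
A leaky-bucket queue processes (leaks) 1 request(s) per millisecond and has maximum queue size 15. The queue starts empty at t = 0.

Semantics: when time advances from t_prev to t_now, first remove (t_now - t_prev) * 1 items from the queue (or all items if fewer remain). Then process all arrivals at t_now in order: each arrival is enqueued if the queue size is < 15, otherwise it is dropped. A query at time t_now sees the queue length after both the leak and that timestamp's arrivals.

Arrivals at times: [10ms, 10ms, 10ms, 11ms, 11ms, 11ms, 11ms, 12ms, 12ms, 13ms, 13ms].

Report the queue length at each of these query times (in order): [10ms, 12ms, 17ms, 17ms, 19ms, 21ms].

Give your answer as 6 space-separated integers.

Answer: 3 7 4 4 2 0

Derivation:
Queue lengths at query times:
  query t=10ms: backlog = 3
  query t=12ms: backlog = 7
  query t=17ms: backlog = 4
  query t=17ms: backlog = 4
  query t=19ms: backlog = 2
  query t=21ms: backlog = 0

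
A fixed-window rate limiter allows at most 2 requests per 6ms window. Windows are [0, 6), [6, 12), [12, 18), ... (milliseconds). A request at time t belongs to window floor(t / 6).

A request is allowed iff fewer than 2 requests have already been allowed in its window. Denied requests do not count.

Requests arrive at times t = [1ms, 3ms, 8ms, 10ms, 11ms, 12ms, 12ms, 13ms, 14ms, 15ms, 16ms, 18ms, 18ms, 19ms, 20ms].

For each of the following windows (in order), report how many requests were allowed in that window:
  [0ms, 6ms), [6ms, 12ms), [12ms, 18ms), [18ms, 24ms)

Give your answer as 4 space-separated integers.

Answer: 2 2 2 2

Derivation:
Processing requests:
  req#1 t=1ms (window 0): ALLOW
  req#2 t=3ms (window 0): ALLOW
  req#3 t=8ms (window 1): ALLOW
  req#4 t=10ms (window 1): ALLOW
  req#5 t=11ms (window 1): DENY
  req#6 t=12ms (window 2): ALLOW
  req#7 t=12ms (window 2): ALLOW
  req#8 t=13ms (window 2): DENY
  req#9 t=14ms (window 2): DENY
  req#10 t=15ms (window 2): DENY
  req#11 t=16ms (window 2): DENY
  req#12 t=18ms (window 3): ALLOW
  req#13 t=18ms (window 3): ALLOW
  req#14 t=19ms (window 3): DENY
  req#15 t=20ms (window 3): DENY

Allowed counts by window: 2 2 2 2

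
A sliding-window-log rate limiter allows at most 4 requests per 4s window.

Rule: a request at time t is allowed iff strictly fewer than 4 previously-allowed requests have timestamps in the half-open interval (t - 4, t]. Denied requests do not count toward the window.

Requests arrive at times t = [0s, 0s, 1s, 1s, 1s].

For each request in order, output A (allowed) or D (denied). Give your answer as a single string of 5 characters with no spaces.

Tracking allowed requests in the window:
  req#1 t=0s: ALLOW
  req#2 t=0s: ALLOW
  req#3 t=1s: ALLOW
  req#4 t=1s: ALLOW
  req#5 t=1s: DENY

Answer: AAAAD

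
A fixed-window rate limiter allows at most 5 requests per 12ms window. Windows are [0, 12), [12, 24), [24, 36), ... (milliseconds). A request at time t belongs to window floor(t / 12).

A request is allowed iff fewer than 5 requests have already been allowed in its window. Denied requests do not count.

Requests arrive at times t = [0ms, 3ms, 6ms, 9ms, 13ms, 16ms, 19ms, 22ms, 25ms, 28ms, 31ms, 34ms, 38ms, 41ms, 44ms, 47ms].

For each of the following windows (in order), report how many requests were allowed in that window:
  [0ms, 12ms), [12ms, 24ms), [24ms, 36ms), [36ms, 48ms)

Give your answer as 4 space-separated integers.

Processing requests:
  req#1 t=0ms (window 0): ALLOW
  req#2 t=3ms (window 0): ALLOW
  req#3 t=6ms (window 0): ALLOW
  req#4 t=9ms (window 0): ALLOW
  req#5 t=13ms (window 1): ALLOW
  req#6 t=16ms (window 1): ALLOW
  req#7 t=19ms (window 1): ALLOW
  req#8 t=22ms (window 1): ALLOW
  req#9 t=25ms (window 2): ALLOW
  req#10 t=28ms (window 2): ALLOW
  req#11 t=31ms (window 2): ALLOW
  req#12 t=34ms (window 2): ALLOW
  req#13 t=38ms (window 3): ALLOW
  req#14 t=41ms (window 3): ALLOW
  req#15 t=44ms (window 3): ALLOW
  req#16 t=47ms (window 3): ALLOW

Allowed counts by window: 4 4 4 4

Answer: 4 4 4 4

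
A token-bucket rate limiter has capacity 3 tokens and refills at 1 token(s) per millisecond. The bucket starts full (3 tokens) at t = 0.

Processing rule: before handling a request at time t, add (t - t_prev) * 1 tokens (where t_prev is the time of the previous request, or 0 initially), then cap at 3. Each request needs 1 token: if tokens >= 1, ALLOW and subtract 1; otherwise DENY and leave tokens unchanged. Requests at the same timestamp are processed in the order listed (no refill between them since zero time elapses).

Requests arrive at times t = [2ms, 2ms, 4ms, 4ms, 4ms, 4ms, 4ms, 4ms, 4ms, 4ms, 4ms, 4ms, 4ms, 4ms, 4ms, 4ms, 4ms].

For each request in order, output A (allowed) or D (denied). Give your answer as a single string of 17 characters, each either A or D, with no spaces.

Answer: AAAAADDDDDDDDDDDD

Derivation:
Simulating step by step:
  req#1 t=2ms: ALLOW
  req#2 t=2ms: ALLOW
  req#3 t=4ms: ALLOW
  req#4 t=4ms: ALLOW
  req#5 t=4ms: ALLOW
  req#6 t=4ms: DENY
  req#7 t=4ms: DENY
  req#8 t=4ms: DENY
  req#9 t=4ms: DENY
  req#10 t=4ms: DENY
  req#11 t=4ms: DENY
  req#12 t=4ms: DENY
  req#13 t=4ms: DENY
  req#14 t=4ms: DENY
  req#15 t=4ms: DENY
  req#16 t=4ms: DENY
  req#17 t=4ms: DENY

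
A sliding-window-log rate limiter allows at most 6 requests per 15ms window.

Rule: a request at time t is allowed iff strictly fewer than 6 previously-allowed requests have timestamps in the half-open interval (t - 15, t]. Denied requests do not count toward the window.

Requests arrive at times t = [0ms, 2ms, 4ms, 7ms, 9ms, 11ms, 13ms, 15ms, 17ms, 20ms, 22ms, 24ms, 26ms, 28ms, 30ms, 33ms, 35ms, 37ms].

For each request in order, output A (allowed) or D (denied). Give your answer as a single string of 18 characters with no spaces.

Tracking allowed requests in the window:
  req#1 t=0ms: ALLOW
  req#2 t=2ms: ALLOW
  req#3 t=4ms: ALLOW
  req#4 t=7ms: ALLOW
  req#5 t=9ms: ALLOW
  req#6 t=11ms: ALLOW
  req#7 t=13ms: DENY
  req#8 t=15ms: ALLOW
  req#9 t=17ms: ALLOW
  req#10 t=20ms: ALLOW
  req#11 t=22ms: ALLOW
  req#12 t=24ms: ALLOW
  req#13 t=26ms: ALLOW
  req#14 t=28ms: DENY
  req#15 t=30ms: ALLOW
  req#16 t=33ms: ALLOW
  req#17 t=35ms: ALLOW
  req#18 t=37ms: ALLOW

Answer: AAAAAADAAAAAADAAAA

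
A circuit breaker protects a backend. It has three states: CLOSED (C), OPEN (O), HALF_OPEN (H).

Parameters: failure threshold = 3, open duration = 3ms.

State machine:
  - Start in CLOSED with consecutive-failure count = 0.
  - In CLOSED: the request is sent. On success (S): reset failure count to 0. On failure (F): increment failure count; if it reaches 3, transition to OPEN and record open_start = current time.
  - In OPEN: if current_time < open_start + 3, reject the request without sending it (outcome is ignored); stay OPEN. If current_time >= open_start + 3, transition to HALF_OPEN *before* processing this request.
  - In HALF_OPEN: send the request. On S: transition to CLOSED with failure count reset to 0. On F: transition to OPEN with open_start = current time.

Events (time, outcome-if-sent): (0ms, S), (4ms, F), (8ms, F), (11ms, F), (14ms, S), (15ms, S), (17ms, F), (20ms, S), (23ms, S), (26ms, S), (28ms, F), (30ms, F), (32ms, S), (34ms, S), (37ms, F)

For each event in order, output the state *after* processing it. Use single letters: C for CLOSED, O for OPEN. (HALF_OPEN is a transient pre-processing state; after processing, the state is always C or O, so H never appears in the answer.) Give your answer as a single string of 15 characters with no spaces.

State after each event:
  event#1 t=0ms outcome=S: state=CLOSED
  event#2 t=4ms outcome=F: state=CLOSED
  event#3 t=8ms outcome=F: state=CLOSED
  event#4 t=11ms outcome=F: state=OPEN
  event#5 t=14ms outcome=S: state=CLOSED
  event#6 t=15ms outcome=S: state=CLOSED
  event#7 t=17ms outcome=F: state=CLOSED
  event#8 t=20ms outcome=S: state=CLOSED
  event#9 t=23ms outcome=S: state=CLOSED
  event#10 t=26ms outcome=S: state=CLOSED
  event#11 t=28ms outcome=F: state=CLOSED
  event#12 t=30ms outcome=F: state=CLOSED
  event#13 t=32ms outcome=S: state=CLOSED
  event#14 t=34ms outcome=S: state=CLOSED
  event#15 t=37ms outcome=F: state=CLOSED

Answer: CCCOCCCCCCCCCCC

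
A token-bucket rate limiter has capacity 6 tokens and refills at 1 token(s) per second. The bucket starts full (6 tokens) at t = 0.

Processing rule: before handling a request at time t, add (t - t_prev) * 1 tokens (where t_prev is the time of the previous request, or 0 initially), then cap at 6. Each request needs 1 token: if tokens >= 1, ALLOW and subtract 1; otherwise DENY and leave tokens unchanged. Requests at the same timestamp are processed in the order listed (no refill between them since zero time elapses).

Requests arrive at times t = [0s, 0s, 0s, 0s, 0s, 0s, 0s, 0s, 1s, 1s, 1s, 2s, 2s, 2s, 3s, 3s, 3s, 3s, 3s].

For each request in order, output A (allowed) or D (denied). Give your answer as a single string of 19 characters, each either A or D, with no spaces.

Simulating step by step:
  req#1 t=0s: ALLOW
  req#2 t=0s: ALLOW
  req#3 t=0s: ALLOW
  req#4 t=0s: ALLOW
  req#5 t=0s: ALLOW
  req#6 t=0s: ALLOW
  req#7 t=0s: DENY
  req#8 t=0s: DENY
  req#9 t=1s: ALLOW
  req#10 t=1s: DENY
  req#11 t=1s: DENY
  req#12 t=2s: ALLOW
  req#13 t=2s: DENY
  req#14 t=2s: DENY
  req#15 t=3s: ALLOW
  req#16 t=3s: DENY
  req#17 t=3s: DENY
  req#18 t=3s: DENY
  req#19 t=3s: DENY

Answer: AAAAAADDADDADDADDDD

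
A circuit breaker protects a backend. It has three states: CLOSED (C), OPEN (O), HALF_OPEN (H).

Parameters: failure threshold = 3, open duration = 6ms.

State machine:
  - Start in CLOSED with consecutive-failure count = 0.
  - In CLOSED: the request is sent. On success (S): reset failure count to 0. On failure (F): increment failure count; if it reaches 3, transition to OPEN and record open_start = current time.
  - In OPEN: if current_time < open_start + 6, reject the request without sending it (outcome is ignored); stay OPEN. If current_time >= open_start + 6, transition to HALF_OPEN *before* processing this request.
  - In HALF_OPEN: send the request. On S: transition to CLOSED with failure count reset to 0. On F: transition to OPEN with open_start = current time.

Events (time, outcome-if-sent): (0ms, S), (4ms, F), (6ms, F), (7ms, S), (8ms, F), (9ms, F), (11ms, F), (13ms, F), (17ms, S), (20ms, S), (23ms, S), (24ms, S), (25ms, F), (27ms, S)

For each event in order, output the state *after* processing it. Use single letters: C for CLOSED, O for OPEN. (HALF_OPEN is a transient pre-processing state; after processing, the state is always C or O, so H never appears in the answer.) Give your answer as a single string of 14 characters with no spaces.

State after each event:
  event#1 t=0ms outcome=S: state=CLOSED
  event#2 t=4ms outcome=F: state=CLOSED
  event#3 t=6ms outcome=F: state=CLOSED
  event#4 t=7ms outcome=S: state=CLOSED
  event#5 t=8ms outcome=F: state=CLOSED
  event#6 t=9ms outcome=F: state=CLOSED
  event#7 t=11ms outcome=F: state=OPEN
  event#8 t=13ms outcome=F: state=OPEN
  event#9 t=17ms outcome=S: state=CLOSED
  event#10 t=20ms outcome=S: state=CLOSED
  event#11 t=23ms outcome=S: state=CLOSED
  event#12 t=24ms outcome=S: state=CLOSED
  event#13 t=25ms outcome=F: state=CLOSED
  event#14 t=27ms outcome=S: state=CLOSED

Answer: CCCCCCOOCCCCCC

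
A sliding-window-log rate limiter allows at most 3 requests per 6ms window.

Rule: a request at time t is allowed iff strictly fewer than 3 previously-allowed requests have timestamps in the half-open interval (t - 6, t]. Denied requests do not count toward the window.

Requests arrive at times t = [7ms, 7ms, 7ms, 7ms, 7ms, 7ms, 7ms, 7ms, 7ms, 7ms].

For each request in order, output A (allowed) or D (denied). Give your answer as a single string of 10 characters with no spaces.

Tracking allowed requests in the window:
  req#1 t=7ms: ALLOW
  req#2 t=7ms: ALLOW
  req#3 t=7ms: ALLOW
  req#4 t=7ms: DENY
  req#5 t=7ms: DENY
  req#6 t=7ms: DENY
  req#7 t=7ms: DENY
  req#8 t=7ms: DENY
  req#9 t=7ms: DENY
  req#10 t=7ms: DENY

Answer: AAADDDDDDD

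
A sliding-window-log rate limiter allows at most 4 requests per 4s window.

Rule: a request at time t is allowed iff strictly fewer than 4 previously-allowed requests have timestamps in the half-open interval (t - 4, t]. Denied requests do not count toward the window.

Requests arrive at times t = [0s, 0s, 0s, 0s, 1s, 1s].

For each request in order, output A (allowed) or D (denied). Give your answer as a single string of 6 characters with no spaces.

Tracking allowed requests in the window:
  req#1 t=0s: ALLOW
  req#2 t=0s: ALLOW
  req#3 t=0s: ALLOW
  req#4 t=0s: ALLOW
  req#5 t=1s: DENY
  req#6 t=1s: DENY

Answer: AAAADD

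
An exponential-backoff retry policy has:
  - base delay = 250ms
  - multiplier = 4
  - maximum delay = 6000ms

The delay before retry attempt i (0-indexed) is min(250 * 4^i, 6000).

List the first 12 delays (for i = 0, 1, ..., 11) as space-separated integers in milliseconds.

Computing each delay:
  i=0: min(250*4^0, 6000) = 250
  i=1: min(250*4^1, 6000) = 1000
  i=2: min(250*4^2, 6000) = 4000
  i=3: min(250*4^3, 6000) = 6000
  i=4: min(250*4^4, 6000) = 6000
  i=5: min(250*4^5, 6000) = 6000
  i=6: min(250*4^6, 6000) = 6000
  i=7: min(250*4^7, 6000) = 6000
  i=8: min(250*4^8, 6000) = 6000
  i=9: min(250*4^9, 6000) = 6000
  i=10: min(250*4^10, 6000) = 6000
  i=11: min(250*4^11, 6000) = 6000

Answer: 250 1000 4000 6000 6000 6000 6000 6000 6000 6000 6000 6000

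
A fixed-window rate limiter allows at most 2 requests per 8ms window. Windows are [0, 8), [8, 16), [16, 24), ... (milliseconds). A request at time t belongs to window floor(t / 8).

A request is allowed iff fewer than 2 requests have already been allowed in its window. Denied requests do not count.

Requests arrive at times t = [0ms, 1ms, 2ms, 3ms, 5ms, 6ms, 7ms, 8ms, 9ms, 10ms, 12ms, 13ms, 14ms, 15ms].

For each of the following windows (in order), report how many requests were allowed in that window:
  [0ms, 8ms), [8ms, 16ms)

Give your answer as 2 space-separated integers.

Answer: 2 2

Derivation:
Processing requests:
  req#1 t=0ms (window 0): ALLOW
  req#2 t=1ms (window 0): ALLOW
  req#3 t=2ms (window 0): DENY
  req#4 t=3ms (window 0): DENY
  req#5 t=5ms (window 0): DENY
  req#6 t=6ms (window 0): DENY
  req#7 t=7ms (window 0): DENY
  req#8 t=8ms (window 1): ALLOW
  req#9 t=9ms (window 1): ALLOW
  req#10 t=10ms (window 1): DENY
  req#11 t=12ms (window 1): DENY
  req#12 t=13ms (window 1): DENY
  req#13 t=14ms (window 1): DENY
  req#14 t=15ms (window 1): DENY

Allowed counts by window: 2 2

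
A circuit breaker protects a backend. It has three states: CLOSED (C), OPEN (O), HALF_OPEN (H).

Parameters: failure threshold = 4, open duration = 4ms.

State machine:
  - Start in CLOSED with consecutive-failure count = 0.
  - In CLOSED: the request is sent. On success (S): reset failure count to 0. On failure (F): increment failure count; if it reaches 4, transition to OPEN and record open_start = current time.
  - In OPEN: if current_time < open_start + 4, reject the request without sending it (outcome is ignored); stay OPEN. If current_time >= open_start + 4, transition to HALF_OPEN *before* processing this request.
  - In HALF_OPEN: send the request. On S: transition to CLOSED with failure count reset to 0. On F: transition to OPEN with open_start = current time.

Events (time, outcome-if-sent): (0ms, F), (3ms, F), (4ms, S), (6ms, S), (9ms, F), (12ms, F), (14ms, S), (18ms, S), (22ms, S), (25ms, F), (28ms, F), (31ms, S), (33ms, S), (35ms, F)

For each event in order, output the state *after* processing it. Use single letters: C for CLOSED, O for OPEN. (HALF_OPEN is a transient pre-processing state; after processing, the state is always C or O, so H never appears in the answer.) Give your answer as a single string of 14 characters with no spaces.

State after each event:
  event#1 t=0ms outcome=F: state=CLOSED
  event#2 t=3ms outcome=F: state=CLOSED
  event#3 t=4ms outcome=S: state=CLOSED
  event#4 t=6ms outcome=S: state=CLOSED
  event#5 t=9ms outcome=F: state=CLOSED
  event#6 t=12ms outcome=F: state=CLOSED
  event#7 t=14ms outcome=S: state=CLOSED
  event#8 t=18ms outcome=S: state=CLOSED
  event#9 t=22ms outcome=S: state=CLOSED
  event#10 t=25ms outcome=F: state=CLOSED
  event#11 t=28ms outcome=F: state=CLOSED
  event#12 t=31ms outcome=S: state=CLOSED
  event#13 t=33ms outcome=S: state=CLOSED
  event#14 t=35ms outcome=F: state=CLOSED

Answer: CCCCCCCCCCCCCC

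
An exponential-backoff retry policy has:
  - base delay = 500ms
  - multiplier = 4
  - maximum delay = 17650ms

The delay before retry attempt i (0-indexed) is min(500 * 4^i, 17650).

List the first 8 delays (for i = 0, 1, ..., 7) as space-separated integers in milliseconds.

Computing each delay:
  i=0: min(500*4^0, 17650) = 500
  i=1: min(500*4^1, 17650) = 2000
  i=2: min(500*4^2, 17650) = 8000
  i=3: min(500*4^3, 17650) = 17650
  i=4: min(500*4^4, 17650) = 17650
  i=5: min(500*4^5, 17650) = 17650
  i=6: min(500*4^6, 17650) = 17650
  i=7: min(500*4^7, 17650) = 17650

Answer: 500 2000 8000 17650 17650 17650 17650 17650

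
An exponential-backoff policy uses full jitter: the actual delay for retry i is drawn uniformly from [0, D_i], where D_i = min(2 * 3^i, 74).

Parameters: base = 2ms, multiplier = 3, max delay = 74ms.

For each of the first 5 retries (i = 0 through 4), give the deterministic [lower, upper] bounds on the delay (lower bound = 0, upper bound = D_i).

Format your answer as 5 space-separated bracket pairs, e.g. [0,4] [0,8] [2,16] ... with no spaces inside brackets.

Computing bounds per retry:
  i=0: D_i=min(2*3^0,74)=2, bounds=[0,2]
  i=1: D_i=min(2*3^1,74)=6, bounds=[0,6]
  i=2: D_i=min(2*3^2,74)=18, bounds=[0,18]
  i=3: D_i=min(2*3^3,74)=54, bounds=[0,54]
  i=4: D_i=min(2*3^4,74)=74, bounds=[0,74]

Answer: [0,2] [0,6] [0,18] [0,54] [0,74]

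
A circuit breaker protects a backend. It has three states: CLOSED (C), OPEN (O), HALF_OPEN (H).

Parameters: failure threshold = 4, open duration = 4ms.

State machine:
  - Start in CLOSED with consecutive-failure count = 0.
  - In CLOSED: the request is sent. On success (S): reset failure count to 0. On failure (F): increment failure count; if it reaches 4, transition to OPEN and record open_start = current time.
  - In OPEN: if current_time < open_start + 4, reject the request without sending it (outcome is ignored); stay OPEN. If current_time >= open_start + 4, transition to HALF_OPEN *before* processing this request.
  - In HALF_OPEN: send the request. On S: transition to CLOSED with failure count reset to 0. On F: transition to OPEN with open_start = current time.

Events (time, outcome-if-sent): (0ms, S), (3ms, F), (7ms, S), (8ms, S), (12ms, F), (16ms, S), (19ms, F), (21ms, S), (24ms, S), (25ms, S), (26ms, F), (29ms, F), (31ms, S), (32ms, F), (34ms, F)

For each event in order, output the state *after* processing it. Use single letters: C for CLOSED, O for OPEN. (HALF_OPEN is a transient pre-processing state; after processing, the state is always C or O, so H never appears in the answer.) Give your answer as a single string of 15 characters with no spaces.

Answer: CCCCCCCCCCCCCCC

Derivation:
State after each event:
  event#1 t=0ms outcome=S: state=CLOSED
  event#2 t=3ms outcome=F: state=CLOSED
  event#3 t=7ms outcome=S: state=CLOSED
  event#4 t=8ms outcome=S: state=CLOSED
  event#5 t=12ms outcome=F: state=CLOSED
  event#6 t=16ms outcome=S: state=CLOSED
  event#7 t=19ms outcome=F: state=CLOSED
  event#8 t=21ms outcome=S: state=CLOSED
  event#9 t=24ms outcome=S: state=CLOSED
  event#10 t=25ms outcome=S: state=CLOSED
  event#11 t=26ms outcome=F: state=CLOSED
  event#12 t=29ms outcome=F: state=CLOSED
  event#13 t=31ms outcome=S: state=CLOSED
  event#14 t=32ms outcome=F: state=CLOSED
  event#15 t=34ms outcome=F: state=CLOSED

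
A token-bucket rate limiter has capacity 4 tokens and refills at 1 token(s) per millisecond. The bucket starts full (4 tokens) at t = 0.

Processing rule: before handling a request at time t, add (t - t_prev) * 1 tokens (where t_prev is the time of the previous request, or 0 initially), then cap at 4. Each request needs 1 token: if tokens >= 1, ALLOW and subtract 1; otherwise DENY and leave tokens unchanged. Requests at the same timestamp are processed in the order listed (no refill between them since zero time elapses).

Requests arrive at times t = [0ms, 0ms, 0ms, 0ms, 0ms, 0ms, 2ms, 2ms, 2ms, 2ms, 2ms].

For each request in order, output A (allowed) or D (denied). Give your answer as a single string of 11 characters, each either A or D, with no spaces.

Simulating step by step:
  req#1 t=0ms: ALLOW
  req#2 t=0ms: ALLOW
  req#3 t=0ms: ALLOW
  req#4 t=0ms: ALLOW
  req#5 t=0ms: DENY
  req#6 t=0ms: DENY
  req#7 t=2ms: ALLOW
  req#8 t=2ms: ALLOW
  req#9 t=2ms: DENY
  req#10 t=2ms: DENY
  req#11 t=2ms: DENY

Answer: AAAADDAADDD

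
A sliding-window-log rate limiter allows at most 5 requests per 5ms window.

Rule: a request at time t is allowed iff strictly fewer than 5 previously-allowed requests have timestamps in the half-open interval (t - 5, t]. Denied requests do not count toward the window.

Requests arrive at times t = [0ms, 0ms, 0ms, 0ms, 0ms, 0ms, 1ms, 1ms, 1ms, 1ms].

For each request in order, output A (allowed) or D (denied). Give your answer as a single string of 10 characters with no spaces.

Answer: AAAAADDDDD

Derivation:
Tracking allowed requests in the window:
  req#1 t=0ms: ALLOW
  req#2 t=0ms: ALLOW
  req#3 t=0ms: ALLOW
  req#4 t=0ms: ALLOW
  req#5 t=0ms: ALLOW
  req#6 t=0ms: DENY
  req#7 t=1ms: DENY
  req#8 t=1ms: DENY
  req#9 t=1ms: DENY
  req#10 t=1ms: DENY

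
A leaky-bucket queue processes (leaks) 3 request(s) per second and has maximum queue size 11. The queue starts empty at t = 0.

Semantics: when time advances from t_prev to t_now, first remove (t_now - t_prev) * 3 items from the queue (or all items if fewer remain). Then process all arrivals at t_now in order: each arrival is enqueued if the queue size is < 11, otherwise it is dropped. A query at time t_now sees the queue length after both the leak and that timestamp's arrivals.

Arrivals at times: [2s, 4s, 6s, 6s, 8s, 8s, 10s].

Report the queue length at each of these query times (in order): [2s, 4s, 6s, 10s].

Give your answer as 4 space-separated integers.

Answer: 1 1 2 1

Derivation:
Queue lengths at query times:
  query t=2s: backlog = 1
  query t=4s: backlog = 1
  query t=6s: backlog = 2
  query t=10s: backlog = 1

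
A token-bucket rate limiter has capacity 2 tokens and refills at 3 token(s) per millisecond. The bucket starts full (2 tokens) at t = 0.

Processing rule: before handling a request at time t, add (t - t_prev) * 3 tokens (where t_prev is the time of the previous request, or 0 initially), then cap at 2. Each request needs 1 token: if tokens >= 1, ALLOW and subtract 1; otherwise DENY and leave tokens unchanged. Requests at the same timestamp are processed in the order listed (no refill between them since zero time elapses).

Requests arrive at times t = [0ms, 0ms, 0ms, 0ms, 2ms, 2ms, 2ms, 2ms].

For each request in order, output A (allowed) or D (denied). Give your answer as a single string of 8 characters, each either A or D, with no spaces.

Answer: AADDAADD

Derivation:
Simulating step by step:
  req#1 t=0ms: ALLOW
  req#2 t=0ms: ALLOW
  req#3 t=0ms: DENY
  req#4 t=0ms: DENY
  req#5 t=2ms: ALLOW
  req#6 t=2ms: ALLOW
  req#7 t=2ms: DENY
  req#8 t=2ms: DENY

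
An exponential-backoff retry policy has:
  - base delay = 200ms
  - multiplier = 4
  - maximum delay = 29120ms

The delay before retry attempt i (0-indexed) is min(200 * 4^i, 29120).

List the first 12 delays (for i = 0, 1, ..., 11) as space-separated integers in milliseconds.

Computing each delay:
  i=0: min(200*4^0, 29120) = 200
  i=1: min(200*4^1, 29120) = 800
  i=2: min(200*4^2, 29120) = 3200
  i=3: min(200*4^3, 29120) = 12800
  i=4: min(200*4^4, 29120) = 29120
  i=5: min(200*4^5, 29120) = 29120
  i=6: min(200*4^6, 29120) = 29120
  i=7: min(200*4^7, 29120) = 29120
  i=8: min(200*4^8, 29120) = 29120
  i=9: min(200*4^9, 29120) = 29120
  i=10: min(200*4^10, 29120) = 29120
  i=11: min(200*4^11, 29120) = 29120

Answer: 200 800 3200 12800 29120 29120 29120 29120 29120 29120 29120 29120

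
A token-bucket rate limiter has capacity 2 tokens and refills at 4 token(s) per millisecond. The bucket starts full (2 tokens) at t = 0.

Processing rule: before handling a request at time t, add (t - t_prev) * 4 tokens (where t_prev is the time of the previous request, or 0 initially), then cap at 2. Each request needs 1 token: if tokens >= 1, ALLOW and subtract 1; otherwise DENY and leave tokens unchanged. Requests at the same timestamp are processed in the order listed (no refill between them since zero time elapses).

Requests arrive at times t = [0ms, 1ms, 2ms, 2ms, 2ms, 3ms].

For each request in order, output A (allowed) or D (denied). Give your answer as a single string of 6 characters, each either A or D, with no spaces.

Simulating step by step:
  req#1 t=0ms: ALLOW
  req#2 t=1ms: ALLOW
  req#3 t=2ms: ALLOW
  req#4 t=2ms: ALLOW
  req#5 t=2ms: DENY
  req#6 t=3ms: ALLOW

Answer: AAAADA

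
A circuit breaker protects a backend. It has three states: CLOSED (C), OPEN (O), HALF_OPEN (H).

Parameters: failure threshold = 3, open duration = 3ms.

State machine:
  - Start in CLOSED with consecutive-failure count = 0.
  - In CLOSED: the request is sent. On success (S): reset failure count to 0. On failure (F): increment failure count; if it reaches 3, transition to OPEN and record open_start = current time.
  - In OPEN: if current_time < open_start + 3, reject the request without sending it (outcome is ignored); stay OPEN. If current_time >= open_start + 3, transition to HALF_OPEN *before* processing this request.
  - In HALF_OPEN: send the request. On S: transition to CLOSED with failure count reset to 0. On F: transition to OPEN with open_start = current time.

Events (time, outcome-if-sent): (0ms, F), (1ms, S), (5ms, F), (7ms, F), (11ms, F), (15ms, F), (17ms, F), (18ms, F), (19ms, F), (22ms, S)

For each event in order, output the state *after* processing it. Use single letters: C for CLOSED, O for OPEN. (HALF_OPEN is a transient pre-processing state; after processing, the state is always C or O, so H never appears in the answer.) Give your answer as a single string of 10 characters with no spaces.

State after each event:
  event#1 t=0ms outcome=F: state=CLOSED
  event#2 t=1ms outcome=S: state=CLOSED
  event#3 t=5ms outcome=F: state=CLOSED
  event#4 t=7ms outcome=F: state=CLOSED
  event#5 t=11ms outcome=F: state=OPEN
  event#6 t=15ms outcome=F: state=OPEN
  event#7 t=17ms outcome=F: state=OPEN
  event#8 t=18ms outcome=F: state=OPEN
  event#9 t=19ms outcome=F: state=OPEN
  event#10 t=22ms outcome=S: state=CLOSED

Answer: CCCCOOOOOC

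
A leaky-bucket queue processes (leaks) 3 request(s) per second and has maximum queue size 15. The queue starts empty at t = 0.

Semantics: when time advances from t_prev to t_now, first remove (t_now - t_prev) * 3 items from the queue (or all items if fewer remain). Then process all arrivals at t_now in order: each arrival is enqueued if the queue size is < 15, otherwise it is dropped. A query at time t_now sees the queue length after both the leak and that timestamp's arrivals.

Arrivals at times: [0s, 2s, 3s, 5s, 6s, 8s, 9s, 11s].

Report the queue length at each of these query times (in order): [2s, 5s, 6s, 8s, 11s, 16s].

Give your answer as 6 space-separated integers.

Queue lengths at query times:
  query t=2s: backlog = 1
  query t=5s: backlog = 1
  query t=6s: backlog = 1
  query t=8s: backlog = 1
  query t=11s: backlog = 1
  query t=16s: backlog = 0

Answer: 1 1 1 1 1 0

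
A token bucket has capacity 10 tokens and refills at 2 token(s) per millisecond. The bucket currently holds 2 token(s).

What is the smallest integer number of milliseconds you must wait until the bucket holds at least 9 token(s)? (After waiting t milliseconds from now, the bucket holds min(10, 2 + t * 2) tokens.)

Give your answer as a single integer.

Need 2 + t * 2 >= 9, so t >= 7/2.
Smallest integer t = ceil(7/2) = 4.

Answer: 4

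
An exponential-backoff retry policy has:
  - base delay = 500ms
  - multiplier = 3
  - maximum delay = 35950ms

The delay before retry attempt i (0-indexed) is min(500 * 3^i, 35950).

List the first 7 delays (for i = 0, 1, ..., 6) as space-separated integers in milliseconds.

Computing each delay:
  i=0: min(500*3^0, 35950) = 500
  i=1: min(500*3^1, 35950) = 1500
  i=2: min(500*3^2, 35950) = 4500
  i=3: min(500*3^3, 35950) = 13500
  i=4: min(500*3^4, 35950) = 35950
  i=5: min(500*3^5, 35950) = 35950
  i=6: min(500*3^6, 35950) = 35950

Answer: 500 1500 4500 13500 35950 35950 35950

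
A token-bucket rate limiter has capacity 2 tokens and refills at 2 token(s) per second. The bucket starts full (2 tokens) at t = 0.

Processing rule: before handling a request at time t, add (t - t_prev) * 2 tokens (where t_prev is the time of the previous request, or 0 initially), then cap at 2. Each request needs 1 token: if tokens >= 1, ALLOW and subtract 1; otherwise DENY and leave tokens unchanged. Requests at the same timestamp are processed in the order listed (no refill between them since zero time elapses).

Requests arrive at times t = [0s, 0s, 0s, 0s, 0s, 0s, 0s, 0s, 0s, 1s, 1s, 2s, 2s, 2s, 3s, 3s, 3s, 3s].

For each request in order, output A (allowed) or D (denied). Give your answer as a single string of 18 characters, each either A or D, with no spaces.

Answer: AADDDDDDDAAAADAADD

Derivation:
Simulating step by step:
  req#1 t=0s: ALLOW
  req#2 t=0s: ALLOW
  req#3 t=0s: DENY
  req#4 t=0s: DENY
  req#5 t=0s: DENY
  req#6 t=0s: DENY
  req#7 t=0s: DENY
  req#8 t=0s: DENY
  req#9 t=0s: DENY
  req#10 t=1s: ALLOW
  req#11 t=1s: ALLOW
  req#12 t=2s: ALLOW
  req#13 t=2s: ALLOW
  req#14 t=2s: DENY
  req#15 t=3s: ALLOW
  req#16 t=3s: ALLOW
  req#17 t=3s: DENY
  req#18 t=3s: DENY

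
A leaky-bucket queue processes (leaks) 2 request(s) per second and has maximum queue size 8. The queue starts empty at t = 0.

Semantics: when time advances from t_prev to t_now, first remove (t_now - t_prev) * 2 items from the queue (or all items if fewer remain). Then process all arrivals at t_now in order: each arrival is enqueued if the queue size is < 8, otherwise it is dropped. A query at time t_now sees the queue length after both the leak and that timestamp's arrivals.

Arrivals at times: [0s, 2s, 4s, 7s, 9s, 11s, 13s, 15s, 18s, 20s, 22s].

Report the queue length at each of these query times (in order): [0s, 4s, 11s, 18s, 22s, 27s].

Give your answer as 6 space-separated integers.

Answer: 1 1 1 1 1 0

Derivation:
Queue lengths at query times:
  query t=0s: backlog = 1
  query t=4s: backlog = 1
  query t=11s: backlog = 1
  query t=18s: backlog = 1
  query t=22s: backlog = 1
  query t=27s: backlog = 0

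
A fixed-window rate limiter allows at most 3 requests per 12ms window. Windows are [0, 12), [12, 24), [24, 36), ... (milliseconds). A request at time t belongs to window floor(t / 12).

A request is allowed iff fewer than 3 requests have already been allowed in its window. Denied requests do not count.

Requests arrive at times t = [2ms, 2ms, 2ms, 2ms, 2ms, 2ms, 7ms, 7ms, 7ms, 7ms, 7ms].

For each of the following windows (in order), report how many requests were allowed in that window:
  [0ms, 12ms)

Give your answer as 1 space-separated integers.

Answer: 3

Derivation:
Processing requests:
  req#1 t=2ms (window 0): ALLOW
  req#2 t=2ms (window 0): ALLOW
  req#3 t=2ms (window 0): ALLOW
  req#4 t=2ms (window 0): DENY
  req#5 t=2ms (window 0): DENY
  req#6 t=2ms (window 0): DENY
  req#7 t=7ms (window 0): DENY
  req#8 t=7ms (window 0): DENY
  req#9 t=7ms (window 0): DENY
  req#10 t=7ms (window 0): DENY
  req#11 t=7ms (window 0): DENY

Allowed counts by window: 3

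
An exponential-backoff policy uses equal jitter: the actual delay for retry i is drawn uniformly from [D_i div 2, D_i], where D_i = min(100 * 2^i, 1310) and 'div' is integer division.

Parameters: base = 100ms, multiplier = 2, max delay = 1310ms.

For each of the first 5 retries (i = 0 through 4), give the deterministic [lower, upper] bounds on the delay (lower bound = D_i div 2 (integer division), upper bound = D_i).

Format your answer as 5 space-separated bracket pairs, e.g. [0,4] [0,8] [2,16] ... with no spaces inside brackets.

Computing bounds per retry:
  i=0: D_i=min(100*2^0,1310)=100, bounds=[50,100]
  i=1: D_i=min(100*2^1,1310)=200, bounds=[100,200]
  i=2: D_i=min(100*2^2,1310)=400, bounds=[200,400]
  i=3: D_i=min(100*2^3,1310)=800, bounds=[400,800]
  i=4: D_i=min(100*2^4,1310)=1310, bounds=[655,1310]

Answer: [50,100] [100,200] [200,400] [400,800] [655,1310]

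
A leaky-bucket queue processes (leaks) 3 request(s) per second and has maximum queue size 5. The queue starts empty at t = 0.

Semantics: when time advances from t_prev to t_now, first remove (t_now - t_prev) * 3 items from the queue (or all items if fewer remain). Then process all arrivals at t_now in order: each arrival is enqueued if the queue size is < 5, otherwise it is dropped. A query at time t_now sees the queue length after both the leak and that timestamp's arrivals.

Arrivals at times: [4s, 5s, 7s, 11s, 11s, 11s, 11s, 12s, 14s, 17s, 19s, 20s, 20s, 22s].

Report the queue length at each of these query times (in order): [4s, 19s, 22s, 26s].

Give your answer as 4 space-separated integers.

Queue lengths at query times:
  query t=4s: backlog = 1
  query t=19s: backlog = 1
  query t=22s: backlog = 1
  query t=26s: backlog = 0

Answer: 1 1 1 0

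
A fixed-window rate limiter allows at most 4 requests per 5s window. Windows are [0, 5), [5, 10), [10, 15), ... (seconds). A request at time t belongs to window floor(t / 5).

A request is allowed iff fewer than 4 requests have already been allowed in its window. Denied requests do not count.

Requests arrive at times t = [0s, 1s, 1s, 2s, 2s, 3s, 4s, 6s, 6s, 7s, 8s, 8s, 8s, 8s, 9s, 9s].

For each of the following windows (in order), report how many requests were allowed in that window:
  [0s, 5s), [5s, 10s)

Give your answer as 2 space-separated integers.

Answer: 4 4

Derivation:
Processing requests:
  req#1 t=0s (window 0): ALLOW
  req#2 t=1s (window 0): ALLOW
  req#3 t=1s (window 0): ALLOW
  req#4 t=2s (window 0): ALLOW
  req#5 t=2s (window 0): DENY
  req#6 t=3s (window 0): DENY
  req#7 t=4s (window 0): DENY
  req#8 t=6s (window 1): ALLOW
  req#9 t=6s (window 1): ALLOW
  req#10 t=7s (window 1): ALLOW
  req#11 t=8s (window 1): ALLOW
  req#12 t=8s (window 1): DENY
  req#13 t=8s (window 1): DENY
  req#14 t=8s (window 1): DENY
  req#15 t=9s (window 1): DENY
  req#16 t=9s (window 1): DENY

Allowed counts by window: 4 4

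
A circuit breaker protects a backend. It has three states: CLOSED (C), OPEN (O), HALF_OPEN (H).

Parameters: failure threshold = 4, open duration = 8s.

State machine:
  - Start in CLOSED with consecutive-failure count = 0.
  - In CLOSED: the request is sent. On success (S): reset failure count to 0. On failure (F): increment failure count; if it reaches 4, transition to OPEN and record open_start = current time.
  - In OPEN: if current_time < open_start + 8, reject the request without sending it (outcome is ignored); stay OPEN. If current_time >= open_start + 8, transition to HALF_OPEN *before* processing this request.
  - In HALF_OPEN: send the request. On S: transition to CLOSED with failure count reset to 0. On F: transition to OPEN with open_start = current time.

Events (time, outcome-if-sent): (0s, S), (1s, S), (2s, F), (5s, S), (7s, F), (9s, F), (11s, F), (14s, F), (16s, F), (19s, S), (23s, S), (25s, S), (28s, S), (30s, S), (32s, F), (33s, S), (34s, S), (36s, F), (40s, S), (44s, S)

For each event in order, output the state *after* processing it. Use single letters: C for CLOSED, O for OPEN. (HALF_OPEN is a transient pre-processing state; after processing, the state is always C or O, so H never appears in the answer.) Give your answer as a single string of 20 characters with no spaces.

State after each event:
  event#1 t=0s outcome=S: state=CLOSED
  event#2 t=1s outcome=S: state=CLOSED
  event#3 t=2s outcome=F: state=CLOSED
  event#4 t=5s outcome=S: state=CLOSED
  event#5 t=7s outcome=F: state=CLOSED
  event#6 t=9s outcome=F: state=CLOSED
  event#7 t=11s outcome=F: state=CLOSED
  event#8 t=14s outcome=F: state=OPEN
  event#9 t=16s outcome=F: state=OPEN
  event#10 t=19s outcome=S: state=OPEN
  event#11 t=23s outcome=S: state=CLOSED
  event#12 t=25s outcome=S: state=CLOSED
  event#13 t=28s outcome=S: state=CLOSED
  event#14 t=30s outcome=S: state=CLOSED
  event#15 t=32s outcome=F: state=CLOSED
  event#16 t=33s outcome=S: state=CLOSED
  event#17 t=34s outcome=S: state=CLOSED
  event#18 t=36s outcome=F: state=CLOSED
  event#19 t=40s outcome=S: state=CLOSED
  event#20 t=44s outcome=S: state=CLOSED

Answer: CCCCCCCOOOCCCCCCCCCC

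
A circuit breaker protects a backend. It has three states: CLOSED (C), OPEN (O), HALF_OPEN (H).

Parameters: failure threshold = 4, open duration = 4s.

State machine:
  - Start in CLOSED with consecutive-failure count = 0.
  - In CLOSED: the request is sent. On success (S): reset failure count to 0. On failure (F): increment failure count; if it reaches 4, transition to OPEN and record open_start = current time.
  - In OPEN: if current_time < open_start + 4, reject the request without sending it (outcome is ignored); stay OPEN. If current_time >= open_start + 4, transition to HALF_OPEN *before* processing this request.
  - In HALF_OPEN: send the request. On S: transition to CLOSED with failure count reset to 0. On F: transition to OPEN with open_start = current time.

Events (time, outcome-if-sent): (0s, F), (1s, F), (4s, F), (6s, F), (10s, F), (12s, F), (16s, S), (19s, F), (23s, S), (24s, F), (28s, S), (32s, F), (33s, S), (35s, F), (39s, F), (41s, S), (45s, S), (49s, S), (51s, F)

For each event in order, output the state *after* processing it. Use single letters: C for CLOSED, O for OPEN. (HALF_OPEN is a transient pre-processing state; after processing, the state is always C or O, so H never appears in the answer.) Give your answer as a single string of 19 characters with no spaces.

Answer: CCCOOOCCCCCCCCCCCCC

Derivation:
State after each event:
  event#1 t=0s outcome=F: state=CLOSED
  event#2 t=1s outcome=F: state=CLOSED
  event#3 t=4s outcome=F: state=CLOSED
  event#4 t=6s outcome=F: state=OPEN
  event#5 t=10s outcome=F: state=OPEN
  event#6 t=12s outcome=F: state=OPEN
  event#7 t=16s outcome=S: state=CLOSED
  event#8 t=19s outcome=F: state=CLOSED
  event#9 t=23s outcome=S: state=CLOSED
  event#10 t=24s outcome=F: state=CLOSED
  event#11 t=28s outcome=S: state=CLOSED
  event#12 t=32s outcome=F: state=CLOSED
  event#13 t=33s outcome=S: state=CLOSED
  event#14 t=35s outcome=F: state=CLOSED
  event#15 t=39s outcome=F: state=CLOSED
  event#16 t=41s outcome=S: state=CLOSED
  event#17 t=45s outcome=S: state=CLOSED
  event#18 t=49s outcome=S: state=CLOSED
  event#19 t=51s outcome=F: state=CLOSED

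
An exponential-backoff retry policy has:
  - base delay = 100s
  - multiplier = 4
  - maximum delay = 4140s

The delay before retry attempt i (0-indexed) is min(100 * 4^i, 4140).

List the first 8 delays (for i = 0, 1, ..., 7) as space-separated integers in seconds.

Computing each delay:
  i=0: min(100*4^0, 4140) = 100
  i=1: min(100*4^1, 4140) = 400
  i=2: min(100*4^2, 4140) = 1600
  i=3: min(100*4^3, 4140) = 4140
  i=4: min(100*4^4, 4140) = 4140
  i=5: min(100*4^5, 4140) = 4140
  i=6: min(100*4^6, 4140) = 4140
  i=7: min(100*4^7, 4140) = 4140

Answer: 100 400 1600 4140 4140 4140 4140 4140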